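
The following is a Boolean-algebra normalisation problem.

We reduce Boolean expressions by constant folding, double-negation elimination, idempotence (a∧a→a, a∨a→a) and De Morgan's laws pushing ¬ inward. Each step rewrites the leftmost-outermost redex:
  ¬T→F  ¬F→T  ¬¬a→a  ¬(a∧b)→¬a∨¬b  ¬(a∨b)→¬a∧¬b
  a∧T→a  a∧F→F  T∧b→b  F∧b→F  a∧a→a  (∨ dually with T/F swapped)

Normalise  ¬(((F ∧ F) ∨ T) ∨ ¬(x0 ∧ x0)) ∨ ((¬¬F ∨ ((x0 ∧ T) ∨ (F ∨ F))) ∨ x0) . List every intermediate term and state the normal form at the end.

  start: ¬(((F ∧ F) ∨ T) ∨ ¬(x0 ∧ x0)) ∨ ((¬¬F ∨ ((x0 ∧ T) ∨ (F ∨ F))) ∨ x0)
  [1] (¬((F ∧ F) ∨ T) ∧ ¬¬(x0 ∧ x0)) ∨ ((¬¬F ∨ ((x0 ∧ T) ∨ (F ∨ F))) ∨ x0)
  [2] ((¬(F ∧ F) ∧ ¬T) ∧ ¬¬(x0 ∧ x0)) ∨ ((¬¬F ∨ ((x0 ∧ T) ∨ (F ∨ F))) ∨ x0)
  [3] (((¬F ∨ ¬F) ∧ ¬T) ∧ ¬¬(x0 ∧ x0)) ∨ ((¬¬F ∨ ((x0 ∧ T) ∨ (F ∨ F))) ∨ x0)
  [4] ((¬F ∧ ¬T) ∧ ¬¬(x0 ∧ x0)) ∨ ((¬¬F ∨ ((x0 ∧ T) ∨ (F ∨ F))) ∨ x0)
  [5] ((T ∧ ¬T) ∧ ¬¬(x0 ∧ x0)) ∨ ((¬¬F ∨ ((x0 ∧ T) ∨ (F ∨ F))) ∨ x0)
  [6] (¬T ∧ ¬¬(x0 ∧ x0)) ∨ ((¬¬F ∨ ((x0 ∧ T) ∨ (F ∨ F))) ∨ x0)
  [7] (F ∧ ¬¬(x0 ∧ x0)) ∨ ((¬¬F ∨ ((x0 ∧ T) ∨ (F ∨ F))) ∨ x0)
  [8] F ∨ ((¬¬F ∨ ((x0 ∧ T) ∨ (F ∨ F))) ∨ x0)
  [9] (¬¬F ∨ ((x0 ∧ T) ∨ (F ∨ F))) ∨ x0
  [10] (F ∨ ((x0 ∧ T) ∨ (F ∨ F))) ∨ x0
  [11] ((x0 ∧ T) ∨ (F ∨ F)) ∨ x0
  [12] (x0 ∨ (F ∨ F)) ∨ x0
  [13] (x0 ∨ F) ∨ x0
  [14] x0 ∨ x0
  [15] x0

Answer: normal form = x0  (in 15 steps)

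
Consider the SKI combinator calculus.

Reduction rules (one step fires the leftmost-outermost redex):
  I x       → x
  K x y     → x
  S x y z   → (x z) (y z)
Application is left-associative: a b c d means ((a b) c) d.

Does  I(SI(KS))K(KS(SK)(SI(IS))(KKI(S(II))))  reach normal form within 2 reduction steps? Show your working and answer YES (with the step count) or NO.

Answer: NO — after 2 steps the term is IK(KSK)(KS(SK)(SI(IS))(KKI(S(II)))), not yet normal

Reduction:
  start: I(SI(KS))K(KS(SK)(SI(IS))(KKI(S(II))))
  [1] SI(KS)K(KS(SK)(SI(IS))(KKI(S(II))))
  [2] IK(KSK)(KS(SK)(SI(IS))(KKI(S(II))))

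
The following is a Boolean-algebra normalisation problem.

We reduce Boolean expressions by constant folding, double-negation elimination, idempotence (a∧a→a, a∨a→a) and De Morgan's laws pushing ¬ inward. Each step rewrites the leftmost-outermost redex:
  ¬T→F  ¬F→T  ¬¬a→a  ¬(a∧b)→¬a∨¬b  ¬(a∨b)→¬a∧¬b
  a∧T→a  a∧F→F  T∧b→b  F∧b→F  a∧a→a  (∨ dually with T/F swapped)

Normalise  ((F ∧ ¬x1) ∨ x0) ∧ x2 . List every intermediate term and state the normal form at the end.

  start: ((F ∧ ¬x1) ∨ x0) ∧ x2
  step 1: (F ∨ x0) ∧ x2
  step 2: x0 ∧ x2

Answer: normal form = x0 ∧ x2  (in 2 steps)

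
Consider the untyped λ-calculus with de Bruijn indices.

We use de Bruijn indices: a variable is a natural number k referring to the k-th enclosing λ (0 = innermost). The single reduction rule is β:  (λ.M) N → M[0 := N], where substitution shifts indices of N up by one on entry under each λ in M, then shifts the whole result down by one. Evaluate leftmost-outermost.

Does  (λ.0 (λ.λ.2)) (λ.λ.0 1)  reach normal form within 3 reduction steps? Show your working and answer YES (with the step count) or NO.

Answer: YES — reaches normal form λ.0 (λ.λ.λ.λ.0 1) in 2 ≤ 3 steps

Derivation:
  start: (λ.0 (λ.λ.2)) (λ.λ.0 1)
  →1  (λ.λ.0 1) (λ.λ.λ.λ.0 1)
  →2  λ.0 (λ.λ.λ.λ.0 1)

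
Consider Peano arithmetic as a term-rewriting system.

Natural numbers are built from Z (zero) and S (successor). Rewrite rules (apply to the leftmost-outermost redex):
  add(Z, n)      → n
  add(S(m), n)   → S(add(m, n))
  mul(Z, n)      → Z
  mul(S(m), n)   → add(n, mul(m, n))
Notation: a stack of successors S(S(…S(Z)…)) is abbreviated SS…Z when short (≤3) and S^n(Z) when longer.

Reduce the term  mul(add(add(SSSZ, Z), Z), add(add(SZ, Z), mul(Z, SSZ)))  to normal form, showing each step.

  start: mul(add(add(SSSZ, Z), Z), add(add(SZ, Z), mul(Z, SSZ)))
  step 1: mul(add(S(add(SSZ, Z)), Z), add(add(SZ, Z), mul(Z, SSZ)))
  step 2: mul(S(add(add(SSZ, Z), Z)), add(add(SZ, Z), mul(Z, SSZ)))
  step 3: add(add(add(SZ, Z), mul(Z, SSZ)), mul(add(add(SSZ, Z), Z), add(add(SZ, Z), mul(Z, SSZ))))
  step 4: add(add(S(add(Z, Z)), mul(Z, SSZ)), mul(add(add(SSZ, Z), Z), add(add(SZ, Z), mul(Z, SSZ))))
  step 5: add(S(add(add(Z, Z), mul(Z, SSZ))), mul(add(add(SSZ, Z), Z), add(add(SZ, Z), mul(Z, SSZ))))
  step 6: S(add(add(add(Z, Z), mul(Z, SSZ)), mul(add(add(SSZ, Z), Z), add(add(SZ, Z), mul(Z, SSZ)))))
  step 7: S(add(add(Z, mul(Z, SSZ)), mul(add(add(SSZ, Z), Z), add(add(SZ, Z), mul(Z, SSZ)))))
  step 8: S(add(mul(Z, SSZ), mul(add(add(SSZ, Z), Z), add(add(SZ, Z), mul(Z, SSZ)))))
  step 9: S(add(Z, mul(add(add(SSZ, Z), Z), add(add(SZ, Z), mul(Z, SSZ)))))
  step 10: S(mul(add(add(SSZ, Z), Z), add(add(SZ, Z), mul(Z, SSZ))))
  step 11: S(mul(add(S(add(SZ, Z)), Z), add(add(SZ, Z), mul(Z, SSZ))))
  step 12: S(mul(S(add(add(SZ, Z), Z)), add(add(SZ, Z), mul(Z, SSZ))))
  step 13: S(add(add(add(SZ, Z), mul(Z, SSZ)), mul(add(add(SZ, Z), Z), add(add(SZ, Z), mul(Z, SSZ)))))
  step 14: S(add(add(S(add(Z, Z)), mul(Z, SSZ)), mul(add(add(SZ, Z), Z), add(add(SZ, Z), mul(Z, SSZ)))))
  step 15: S(add(S(add(add(Z, Z), mul(Z, SSZ))), mul(add(add(SZ, Z), Z), add(add(SZ, Z), mul(Z, SSZ)))))
  step 16: S(S(add(add(add(Z, Z), mul(Z, SSZ)), mul(add(add(SZ, Z), Z), add(add(SZ, Z), mul(Z, SSZ))))))
  step 17: S(S(add(add(Z, mul(Z, SSZ)), mul(add(add(SZ, Z), Z), add(add(SZ, Z), mul(Z, SSZ))))))
  step 18: S(S(add(mul(Z, SSZ), mul(add(add(SZ, Z), Z), add(add(SZ, Z), mul(Z, SSZ))))))
  step 19: S(S(add(Z, mul(add(add(SZ, Z), Z), add(add(SZ, Z), mul(Z, SSZ))))))
  step 20: S(S(mul(add(add(SZ, Z), Z), add(add(SZ, Z), mul(Z, SSZ)))))
  step 21: S(S(mul(add(S(add(Z, Z)), Z), add(add(SZ, Z), mul(Z, SSZ)))))
  step 22: S(S(mul(S(add(add(Z, Z), Z)), add(add(SZ, Z), mul(Z, SSZ)))))
  step 23: S(S(add(add(add(SZ, Z), mul(Z, SSZ)), mul(add(add(Z, Z), Z), add(add(SZ, Z), mul(Z, SSZ))))))
  step 24: S(S(add(add(S(add(Z, Z)), mul(Z, SSZ)), mul(add(add(Z, Z), Z), add(add(SZ, Z), mul(Z, SSZ))))))
  step 25: S(S(add(S(add(add(Z, Z), mul(Z, SSZ))), mul(add(add(Z, Z), Z), add(add(SZ, Z), mul(Z, SSZ))))))
  step 26: S(S(S(add(add(add(Z, Z), mul(Z, SSZ)), mul(add(add(Z, Z), Z), add(add(SZ, Z), mul(Z, SSZ)))))))
  step 27: S(S(S(add(add(Z, mul(Z, SSZ)), mul(add(add(Z, Z), Z), add(add(SZ, Z), mul(Z, SSZ)))))))
  step 28: S(S(S(add(mul(Z, SSZ), mul(add(add(Z, Z), Z), add(add(SZ, Z), mul(Z, SSZ)))))))
  step 29: S(S(S(add(Z, mul(add(add(Z, Z), Z), add(add(SZ, Z), mul(Z, SSZ)))))))
  step 30: S(S(S(mul(add(add(Z, Z), Z), add(add(SZ, Z), mul(Z, SSZ))))))
  step 31: S(S(S(mul(add(Z, Z), add(add(SZ, Z), mul(Z, SSZ))))))
  step 32: S(S(S(mul(Z, add(add(SZ, Z), mul(Z, SSZ))))))
  step 33: SSSZ

Answer: normal form = SSSZ  (in 33 steps)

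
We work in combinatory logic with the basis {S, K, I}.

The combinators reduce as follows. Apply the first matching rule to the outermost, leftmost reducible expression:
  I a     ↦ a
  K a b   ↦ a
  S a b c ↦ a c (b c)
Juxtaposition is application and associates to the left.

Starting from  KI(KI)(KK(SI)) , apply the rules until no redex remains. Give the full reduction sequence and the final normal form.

  start: KI(KI)(KK(SI))
  →1  I(KK(SI))
  →2  KK(SI)
  →3  K

Answer: normal form = K  (in 3 steps)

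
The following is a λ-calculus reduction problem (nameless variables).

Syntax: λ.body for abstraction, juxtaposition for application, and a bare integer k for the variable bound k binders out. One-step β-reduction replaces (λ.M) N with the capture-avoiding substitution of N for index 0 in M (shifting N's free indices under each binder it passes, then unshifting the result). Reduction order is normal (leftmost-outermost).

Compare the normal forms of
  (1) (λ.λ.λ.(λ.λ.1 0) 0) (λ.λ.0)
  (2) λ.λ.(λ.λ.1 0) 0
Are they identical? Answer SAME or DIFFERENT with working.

Answer: SAME — A ⇓ λ.λ.λ.1 0, B ⇓ λ.λ.λ.1 0

Working:
Term A:
  start: (λ.λ.λ.(λ.λ.1 0) 0) (λ.λ.0)
  →1  λ.λ.(λ.λ.1 0) 0
  →2  λ.λ.λ.1 0

Term B:
  start: λ.λ.(λ.λ.1 0) 0
  →1  λ.λ.λ.1 0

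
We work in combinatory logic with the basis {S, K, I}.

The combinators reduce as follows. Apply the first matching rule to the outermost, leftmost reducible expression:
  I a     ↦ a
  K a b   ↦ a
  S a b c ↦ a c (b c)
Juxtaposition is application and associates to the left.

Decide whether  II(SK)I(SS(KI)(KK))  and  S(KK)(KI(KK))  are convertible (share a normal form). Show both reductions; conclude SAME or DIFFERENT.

Answer: SAME — A ⇓ S(KK)I, B ⇓ S(KK)I

Reduction:
Term A:
  start: II(SK)I(SS(KI)(KK))
  [1] I(SK)I(SS(KI)(KK))
  [2] SKI(SS(KI)(KK))
  [3] K(SS(KI)(KK))(I(SS(KI)(KK)))
  [4] SS(KI)(KK)
  [5] S(KK)(KI(KK))
  [6] S(KK)I

Term B:
  start: S(KK)(KI(KK))
  [1] S(KK)I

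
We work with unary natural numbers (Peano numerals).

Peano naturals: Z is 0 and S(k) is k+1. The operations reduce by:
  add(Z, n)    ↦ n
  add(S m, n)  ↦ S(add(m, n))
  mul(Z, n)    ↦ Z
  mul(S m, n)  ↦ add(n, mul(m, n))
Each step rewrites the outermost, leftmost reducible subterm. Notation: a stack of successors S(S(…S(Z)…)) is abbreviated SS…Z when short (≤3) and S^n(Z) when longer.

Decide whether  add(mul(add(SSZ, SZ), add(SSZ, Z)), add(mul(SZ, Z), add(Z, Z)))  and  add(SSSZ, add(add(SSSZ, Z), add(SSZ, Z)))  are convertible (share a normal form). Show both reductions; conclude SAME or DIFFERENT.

Term A:
  start: add(mul(add(SSZ, SZ), add(SSZ, Z)), add(mul(SZ, Z), add(Z, Z)))
  step 1: add(mul(S(add(SZ, SZ)), add(SSZ, Z)), add(mul(SZ, Z), add(Z, Z)))
  step 2: add(add(add(SSZ, Z), mul(add(SZ, SZ), add(SSZ, Z))), add(mul(SZ, Z), add(Z, Z)))
  step 3: add(add(S(add(SZ, Z)), mul(add(SZ, SZ), add(SSZ, Z))), add(mul(SZ, Z), add(Z, Z)))
  step 4: add(S(add(add(SZ, Z), mul(add(SZ, SZ), add(SSZ, Z)))), add(mul(SZ, Z), add(Z, Z)))
  step 5: S(add(add(add(SZ, Z), mul(add(SZ, SZ), add(SSZ, Z))), add(mul(SZ, Z), add(Z, Z))))
  step 6: S(add(add(S(add(Z, Z)), mul(add(SZ, SZ), add(SSZ, Z))), add(mul(SZ, Z), add(Z, Z))))
  step 7: S(add(S(add(add(Z, Z), mul(add(SZ, SZ), add(SSZ, Z)))), add(mul(SZ, Z), add(Z, Z))))
  step 8: S(S(add(add(add(Z, Z), mul(add(SZ, SZ), add(SSZ, Z))), add(mul(SZ, Z), add(Z, Z)))))
  step 9: S(S(add(add(Z, mul(add(SZ, SZ), add(SSZ, Z))), add(mul(SZ, Z), add(Z, Z)))))
  step 10: S(S(add(mul(add(SZ, SZ), add(SSZ, Z)), add(mul(SZ, Z), add(Z, Z)))))
  step 11: S(S(add(mul(S(add(Z, SZ)), add(SSZ, Z)), add(mul(SZ, Z), add(Z, Z)))))
  step 12: S(S(add(add(add(SSZ, Z), mul(add(Z, SZ), add(SSZ, Z))), add(mul(SZ, Z), add(Z, Z)))))
  step 13: S(S(add(add(S(add(SZ, Z)), mul(add(Z, SZ), add(SSZ, Z))), add(mul(SZ, Z), add(Z, Z)))))
  step 14: S(S(add(S(add(add(SZ, Z), mul(add(Z, SZ), add(SSZ, Z)))), add(mul(SZ, Z), add(Z, Z)))))
  step 15: S(S(S(add(add(add(SZ, Z), mul(add(Z, SZ), add(SSZ, Z))), add(mul(SZ, Z), add(Z, Z))))))
  step 16: S(S(S(add(add(S(add(Z, Z)), mul(add(Z, SZ), add(SSZ, Z))), add(mul(SZ, Z), add(Z, Z))))))
  step 17: S(S(S(add(S(add(add(Z, Z), mul(add(Z, SZ), add(SSZ, Z)))), add(mul(SZ, Z), add(Z, Z))))))
  step 18: S(S(S(S(add(add(add(Z, Z), mul(add(Z, SZ), add(SSZ, Z))), add(mul(SZ, Z), add(Z, Z)))))))
  step 19: S(S(S(S(add(add(Z, mul(add(Z, SZ), add(SSZ, Z))), add(mul(SZ, Z), add(Z, Z)))))))
  step 20: S(S(S(S(add(mul(add(Z, SZ), add(SSZ, Z)), add(mul(SZ, Z), add(Z, Z)))))))
  step 21: S(S(S(S(add(mul(SZ, add(SSZ, Z)), add(mul(SZ, Z), add(Z, Z)))))))
  step 22: S(S(S(S(add(add(add(SSZ, Z), mul(Z, add(SSZ, Z))), add(mul(SZ, Z), add(Z, Z)))))))
  step 23: S(S(S(S(add(add(S(add(SZ, Z)), mul(Z, add(SSZ, Z))), add(mul(SZ, Z), add(Z, Z)))))))
  step 24: S(S(S(S(add(S(add(add(SZ, Z), mul(Z, add(SSZ, Z)))), add(mul(SZ, Z), add(Z, Z)))))))
  step 25: S(S(S(S(S(add(add(add(SZ, Z), mul(Z, add(SSZ, Z))), add(mul(SZ, Z), add(Z, Z))))))))
  step 26: S(S(S(S(S(add(add(S(add(Z, Z)), mul(Z, add(SSZ, Z))), add(mul(SZ, Z), add(Z, Z))))))))
  step 27: S(S(S(S(S(add(S(add(add(Z, Z), mul(Z, add(SSZ, Z)))), add(mul(SZ, Z), add(Z, Z))))))))
  step 28: S(S(S(S(S(S(add(add(add(Z, Z), mul(Z, add(SSZ, Z))), add(mul(SZ, Z), add(Z, Z)))))))))
  step 29: S(S(S(S(S(S(add(add(Z, mul(Z, add(SSZ, Z))), add(mul(SZ, Z), add(Z, Z)))))))))
  step 30: S(S(S(S(S(S(add(mul(Z, add(SSZ, Z)), add(mul(SZ, Z), add(Z, Z)))))))))
  step 31: S(S(S(S(S(S(add(Z, add(mul(SZ, Z), add(Z, Z)))))))))
  step 32: S(S(S(S(S(S(add(mul(SZ, Z), add(Z, Z))))))))
  step 33: S(S(S(S(S(S(add(add(Z, mul(Z, Z)), add(Z, Z))))))))
  step 34: S(S(S(S(S(S(add(mul(Z, Z), add(Z, Z))))))))
  step 35: S(S(S(S(S(S(add(Z, add(Z, Z))))))))
  step 36: S(S(S(S(S(S(add(Z, Z)))))))
  step 37: S^6(Z)

Term B:
  start: add(SSSZ, add(add(SSSZ, Z), add(SSZ, Z)))
  step 1: S(add(SSZ, add(add(SSSZ, Z), add(SSZ, Z))))
  step 2: S(S(add(SZ, add(add(SSSZ, Z), add(SSZ, Z)))))
  step 3: S(S(S(add(Z, add(add(SSSZ, Z), add(SSZ, Z))))))
  step 4: S(S(S(add(add(SSSZ, Z), add(SSZ, Z)))))
  step 5: S(S(S(add(S(add(SSZ, Z)), add(SSZ, Z)))))
  step 6: S(S(S(S(add(add(SSZ, Z), add(SSZ, Z))))))
  step 7: S(S(S(S(add(S(add(SZ, Z)), add(SSZ, Z))))))
  step 8: S(S(S(S(S(add(add(SZ, Z), add(SSZ, Z)))))))
  step 9: S(S(S(S(S(add(S(add(Z, Z)), add(SSZ, Z)))))))
  step 10: S(S(S(S(S(S(add(add(Z, Z), add(SSZ, Z))))))))
  step 11: S(S(S(S(S(S(add(Z, add(SSZ, Z))))))))
  step 12: S(S(S(S(S(S(add(SSZ, Z)))))))
  step 13: S(S(S(S(S(S(S(add(SZ, Z))))))))
  step 14: S(S(S(S(S(S(S(S(add(Z, Z)))))))))
  step 15: S^8(Z)

Answer: DIFFERENT — A ⇓ S^6(Z), B ⇓ S^8(Z)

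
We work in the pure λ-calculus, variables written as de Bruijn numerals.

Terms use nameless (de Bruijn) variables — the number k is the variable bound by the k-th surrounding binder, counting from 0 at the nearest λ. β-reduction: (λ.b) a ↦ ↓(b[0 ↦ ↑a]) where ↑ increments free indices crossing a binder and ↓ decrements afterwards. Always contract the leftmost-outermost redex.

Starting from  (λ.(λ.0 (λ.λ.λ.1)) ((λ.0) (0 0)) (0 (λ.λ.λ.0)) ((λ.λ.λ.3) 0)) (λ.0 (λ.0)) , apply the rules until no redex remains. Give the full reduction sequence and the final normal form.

Answer: normal form = λ.λ.λ.λ.0 (λ.0)  (in 10 steps)

Reduction:
  start: (λ.(λ.0 (λ.λ.λ.1)) ((λ.0) (0 0)) (0 (λ.λ.λ.0)) ((λ.λ.λ.3) 0)) (λ.0 (λ.0))
  →1  (λ.0 (λ.λ.λ.1)) ((λ.0) ((λ.0 (λ.0)) (λ.0 (λ.0)))) ((λ.0 (λ.0)) (λ.λ.λ.0)) ((λ.λ.λ.λ.0 (λ.0)) (λ.0 (λ.0)))
  →2  (λ.0) ((λ.0 (λ.0)) (λ.0 (λ.0))) (λ.λ.λ.1) ((λ.0 (λ.0)) (λ.λ.λ.0)) ((λ.λ.λ.λ.0 (λ.0)) (λ.0 (λ.0)))
  →3  (λ.0 (λ.0)) (λ.0 (λ.0)) (λ.λ.λ.1) ((λ.0 (λ.0)) (λ.λ.λ.0)) ((λ.λ.λ.λ.0 (λ.0)) (λ.0 (λ.0)))
  →4  (λ.0 (λ.0)) (λ.0) (λ.λ.λ.1) ((λ.0 (λ.0)) (λ.λ.λ.0)) ((λ.λ.λ.λ.0 (λ.0)) (λ.0 (λ.0)))
  →5  (λ.0) (λ.0) (λ.λ.λ.1) ((λ.0 (λ.0)) (λ.λ.λ.0)) ((λ.λ.λ.λ.0 (λ.0)) (λ.0 (λ.0)))
  →6  (λ.0) (λ.λ.λ.1) ((λ.0 (λ.0)) (λ.λ.λ.0)) ((λ.λ.λ.λ.0 (λ.0)) (λ.0 (λ.0)))
  →7  (λ.λ.λ.1) ((λ.0 (λ.0)) (λ.λ.λ.0)) ((λ.λ.λ.λ.0 (λ.0)) (λ.0 (λ.0)))
  →8  (λ.λ.1) ((λ.λ.λ.λ.0 (λ.0)) (λ.0 (λ.0)))
  →9  λ.(λ.λ.λ.λ.0 (λ.0)) (λ.0 (λ.0))
  →10  λ.λ.λ.λ.0 (λ.0)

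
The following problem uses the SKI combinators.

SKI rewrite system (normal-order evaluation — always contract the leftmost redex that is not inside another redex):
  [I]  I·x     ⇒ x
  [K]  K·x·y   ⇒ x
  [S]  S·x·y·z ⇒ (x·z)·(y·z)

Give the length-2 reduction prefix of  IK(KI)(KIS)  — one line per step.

Answer: after 2 steps: KI

Derivation:
  start: IK(KI)(KIS)
  [1] K(KI)(KIS)
  [2] KI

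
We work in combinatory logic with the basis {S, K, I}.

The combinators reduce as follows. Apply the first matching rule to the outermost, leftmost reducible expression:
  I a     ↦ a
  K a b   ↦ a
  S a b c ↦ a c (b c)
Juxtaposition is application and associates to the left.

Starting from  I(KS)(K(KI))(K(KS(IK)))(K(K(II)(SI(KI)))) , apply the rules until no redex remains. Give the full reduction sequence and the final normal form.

Answer: normal form = S(KS)(KI)  (in 5 steps)

Working:
  start: I(KS)(K(KI))(K(KS(IK)))(K(K(II)(SI(KI))))
  →1  KS(K(KI))(K(KS(IK)))(K(K(II)(SI(KI))))
  →2  S(K(KS(IK)))(K(K(II)(SI(KI))))
  →3  S(KS)(K(K(II)(SI(KI))))
  →4  S(KS)(K(II))
  →5  S(KS)(KI)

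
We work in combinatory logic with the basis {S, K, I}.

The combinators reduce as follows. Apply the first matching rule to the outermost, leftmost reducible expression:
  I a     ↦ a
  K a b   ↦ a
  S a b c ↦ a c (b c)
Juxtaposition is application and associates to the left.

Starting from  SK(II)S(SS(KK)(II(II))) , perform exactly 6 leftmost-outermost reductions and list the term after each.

Answer: after 6 steps: S(SI(KK(II(II))))

Reduction:
  start: SK(II)S(SS(KK)(II(II)))
  [1] KS(IIS)(SS(KK)(II(II)))
  [2] S(SS(KK)(II(II)))
  [3] S(S(II(II))(KK(II(II))))
  [4] S(S(I(II))(KK(II(II))))
  [5] S(S(II)(KK(II(II))))
  [6] S(SI(KK(II(II))))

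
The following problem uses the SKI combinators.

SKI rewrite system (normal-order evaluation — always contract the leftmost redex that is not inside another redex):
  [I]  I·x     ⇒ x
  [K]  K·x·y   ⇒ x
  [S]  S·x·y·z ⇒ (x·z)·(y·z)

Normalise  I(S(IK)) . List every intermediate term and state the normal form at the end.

Answer: normal form = SK  (in 2 steps)

Working:
  start: I(S(IK))
  step 1: S(IK)
  step 2: SK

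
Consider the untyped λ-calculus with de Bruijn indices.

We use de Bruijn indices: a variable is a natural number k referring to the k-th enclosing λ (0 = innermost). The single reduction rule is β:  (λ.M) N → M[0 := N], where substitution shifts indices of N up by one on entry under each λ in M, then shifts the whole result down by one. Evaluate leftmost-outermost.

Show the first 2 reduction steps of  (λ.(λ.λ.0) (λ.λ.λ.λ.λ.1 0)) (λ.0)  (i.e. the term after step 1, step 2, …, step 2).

Answer: after 2 steps: λ.0

Derivation:
  start: (λ.(λ.λ.0) (λ.λ.λ.λ.λ.1 0)) (λ.0)
  [1] (λ.λ.0) (λ.λ.λ.λ.λ.1 0)
  [2] λ.0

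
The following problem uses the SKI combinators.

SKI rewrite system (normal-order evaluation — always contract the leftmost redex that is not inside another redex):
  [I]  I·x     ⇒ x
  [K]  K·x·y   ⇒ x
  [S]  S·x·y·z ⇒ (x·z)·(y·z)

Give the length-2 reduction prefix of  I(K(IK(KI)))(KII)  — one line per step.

Answer: after 2 steps: IK(KI)

Working:
  start: I(K(IK(KI)))(KII)
  →1  K(IK(KI))(KII)
  →2  IK(KI)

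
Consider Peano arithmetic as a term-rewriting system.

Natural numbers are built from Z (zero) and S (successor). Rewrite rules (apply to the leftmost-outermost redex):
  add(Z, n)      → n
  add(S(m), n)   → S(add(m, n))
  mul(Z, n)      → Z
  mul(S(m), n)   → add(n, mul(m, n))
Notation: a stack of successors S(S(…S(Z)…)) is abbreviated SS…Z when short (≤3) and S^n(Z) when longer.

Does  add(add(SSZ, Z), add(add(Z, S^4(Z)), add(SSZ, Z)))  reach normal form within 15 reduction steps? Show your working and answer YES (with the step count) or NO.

  start: add(add(SSZ, Z), add(add(Z, S^4(Z)), add(SSZ, Z)))
  step 1: add(S(add(SZ, Z)), add(add(Z, S^4(Z)), add(SSZ, Z)))
  step 2: S(add(add(SZ, Z), add(add(Z, S^4(Z)), add(SSZ, Z))))
  step 3: S(add(S(add(Z, Z)), add(add(Z, S^4(Z)), add(SSZ, Z))))
  step 4: S(S(add(add(Z, Z), add(add(Z, S^4(Z)), add(SSZ, Z)))))
  step 5: S(S(add(Z, add(add(Z, S^4(Z)), add(SSZ, Z)))))
  step 6: S(S(add(add(Z, S^4(Z)), add(SSZ, Z))))
  step 7: S(S(add(S^4(Z), add(SSZ, Z))))
  step 8: S(S(S(add(SSSZ, add(SSZ, Z)))))
  step 9: S(S(S(S(add(SSZ, add(SSZ, Z))))))
  step 10: S(S(S(S(S(add(SZ, add(SSZ, Z)))))))
  step 11: S(S(S(S(S(S(add(Z, add(SSZ, Z))))))))
  step 12: S(S(S(S(S(S(add(SSZ, Z)))))))
  step 13: S(S(S(S(S(S(S(add(SZ, Z))))))))
  step 14: S(S(S(S(S(S(S(S(add(Z, Z)))))))))
  step 15: S^8(Z)

Answer: YES — reaches normal form S^8(Z) in 15 ≤ 15 steps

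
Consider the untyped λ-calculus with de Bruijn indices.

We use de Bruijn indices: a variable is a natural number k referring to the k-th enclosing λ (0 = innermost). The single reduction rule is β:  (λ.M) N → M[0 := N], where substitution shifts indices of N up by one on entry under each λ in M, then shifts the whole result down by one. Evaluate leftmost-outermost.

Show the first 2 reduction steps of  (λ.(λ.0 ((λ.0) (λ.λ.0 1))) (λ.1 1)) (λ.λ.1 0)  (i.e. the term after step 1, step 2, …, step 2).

  start: (λ.(λ.0 ((λ.0) (λ.λ.0 1))) (λ.1 1)) (λ.λ.1 0)
  →1  (λ.0 ((λ.0) (λ.λ.0 1))) (λ.(λ.λ.1 0) (λ.λ.1 0))
  →2  (λ.(λ.λ.1 0) (λ.λ.1 0)) ((λ.0) (λ.λ.0 1))

Answer: after 2 steps: (λ.(λ.λ.1 0) (λ.λ.1 0)) ((λ.0) (λ.λ.0 1))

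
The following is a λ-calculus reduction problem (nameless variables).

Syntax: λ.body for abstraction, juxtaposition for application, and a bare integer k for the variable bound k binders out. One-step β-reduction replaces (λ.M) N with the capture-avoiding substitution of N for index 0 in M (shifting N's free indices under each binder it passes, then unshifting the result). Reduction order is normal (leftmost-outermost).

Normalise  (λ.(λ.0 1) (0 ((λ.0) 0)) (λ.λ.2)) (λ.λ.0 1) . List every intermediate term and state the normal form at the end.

Answer: normal form = λ.λ.λ.0 1  (in 7 steps)

Reduction:
  start: (λ.(λ.0 1) (0 ((λ.0) 0)) (λ.λ.2)) (λ.λ.0 1)
  step 1: (λ.0 (λ.λ.0 1)) ((λ.λ.0 1) ((λ.0) (λ.λ.0 1))) (λ.λ.λ.λ.0 1)
  step 2: (λ.λ.0 1) ((λ.0) (λ.λ.0 1)) (λ.λ.0 1) (λ.λ.λ.λ.0 1)
  step 3: (λ.0 ((λ.0) (λ.λ.0 1))) (λ.λ.0 1) (λ.λ.λ.λ.0 1)
  step 4: (λ.λ.0 1) ((λ.0) (λ.λ.0 1)) (λ.λ.λ.λ.0 1)
  step 5: (λ.0 ((λ.0) (λ.λ.0 1))) (λ.λ.λ.λ.0 1)
  step 6: (λ.λ.λ.λ.0 1) ((λ.0) (λ.λ.0 1))
  step 7: λ.λ.λ.0 1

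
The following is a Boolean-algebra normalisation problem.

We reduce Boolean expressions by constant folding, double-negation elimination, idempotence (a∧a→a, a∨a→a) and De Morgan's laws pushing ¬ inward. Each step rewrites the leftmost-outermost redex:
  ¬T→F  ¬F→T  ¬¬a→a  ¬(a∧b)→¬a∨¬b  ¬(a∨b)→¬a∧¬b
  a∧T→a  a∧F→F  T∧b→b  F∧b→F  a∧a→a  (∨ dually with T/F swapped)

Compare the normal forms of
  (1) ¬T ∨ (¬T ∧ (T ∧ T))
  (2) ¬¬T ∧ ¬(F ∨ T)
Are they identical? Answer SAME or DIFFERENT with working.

Term A:
  start: ¬T ∨ (¬T ∧ (T ∧ T))
  step 1: F ∨ (¬T ∧ (T ∧ T))
  step 2: ¬T ∧ (T ∧ T)
  step 3: F ∧ (T ∧ T)
  step 4: F

Term B:
  start: ¬¬T ∧ ¬(F ∨ T)
  step 1: T ∧ ¬(F ∨ T)
  step 2: ¬(F ∨ T)
  step 3: ¬F ∧ ¬T
  step 4: T ∧ ¬T
  step 5: ¬T
  step 6: F

Answer: SAME — A ⇓ F, B ⇓ F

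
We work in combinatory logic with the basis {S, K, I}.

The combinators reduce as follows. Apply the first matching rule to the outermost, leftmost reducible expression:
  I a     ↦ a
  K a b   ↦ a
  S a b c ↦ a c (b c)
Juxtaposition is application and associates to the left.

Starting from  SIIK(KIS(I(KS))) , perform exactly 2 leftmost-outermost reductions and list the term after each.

Answer: after 2 steps: K(IK)(KIS(I(KS)))

Reduction:
  start: SIIK(KIS(I(KS)))
  →1  IK(IK)(KIS(I(KS)))
  →2  K(IK)(KIS(I(KS)))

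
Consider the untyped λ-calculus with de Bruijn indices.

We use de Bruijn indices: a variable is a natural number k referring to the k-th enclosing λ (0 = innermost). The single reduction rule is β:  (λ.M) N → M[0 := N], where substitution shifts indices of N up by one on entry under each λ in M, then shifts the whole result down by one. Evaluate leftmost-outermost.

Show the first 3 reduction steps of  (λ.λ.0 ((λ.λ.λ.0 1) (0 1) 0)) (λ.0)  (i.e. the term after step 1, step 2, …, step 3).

Answer: after 3 steps: λ.0 (λ.0 1)

Reduction:
  start: (λ.λ.0 ((λ.λ.λ.0 1) (0 1) 0)) (λ.0)
  step 1: λ.0 ((λ.λ.λ.0 1) (0 (λ.0)) 0)
  step 2: λ.0 ((λ.λ.0 1) 0)
  step 3: λ.0 (λ.0 1)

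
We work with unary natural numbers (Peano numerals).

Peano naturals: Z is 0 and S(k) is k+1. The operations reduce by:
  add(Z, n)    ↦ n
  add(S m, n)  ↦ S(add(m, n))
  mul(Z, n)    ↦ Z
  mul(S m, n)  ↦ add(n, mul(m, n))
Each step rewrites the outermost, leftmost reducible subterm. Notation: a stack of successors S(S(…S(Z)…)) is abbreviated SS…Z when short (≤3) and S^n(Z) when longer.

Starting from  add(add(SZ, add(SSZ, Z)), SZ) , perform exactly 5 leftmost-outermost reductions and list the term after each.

Answer: after 5 steps: S(S(add(add(SZ, Z), SZ)))

Derivation:
  start: add(add(SZ, add(SSZ, Z)), SZ)
  step 1: add(S(add(Z, add(SSZ, Z))), SZ)
  step 2: S(add(add(Z, add(SSZ, Z)), SZ))
  step 3: S(add(add(SSZ, Z), SZ))
  step 4: S(add(S(add(SZ, Z)), SZ))
  step 5: S(S(add(add(SZ, Z), SZ)))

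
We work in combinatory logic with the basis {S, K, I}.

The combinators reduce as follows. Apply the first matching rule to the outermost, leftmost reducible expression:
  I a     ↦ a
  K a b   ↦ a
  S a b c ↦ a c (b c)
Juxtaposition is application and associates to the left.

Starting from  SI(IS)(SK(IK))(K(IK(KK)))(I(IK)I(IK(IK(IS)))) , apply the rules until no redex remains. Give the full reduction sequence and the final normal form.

  start: SI(IS)(SK(IK))(K(IK(KK)))(I(IK)I(IK(IK(IS))))
  step 1: I(SK(IK))(IS(SK(IK)))(K(IK(KK)))(I(IK)I(IK(IK(IS))))
  step 2: SK(IK)(IS(SK(IK)))(K(IK(KK)))(I(IK)I(IK(IK(IS))))
  step 3: K(IS(SK(IK)))(IK(IS(SK(IK))))(K(IK(KK)))(I(IK)I(IK(IK(IS))))
  step 4: IS(SK(IK))(K(IK(KK)))(I(IK)I(IK(IK(IS))))
  step 5: S(SK(IK))(K(IK(KK)))(I(IK)I(IK(IK(IS))))
  step 6: SK(IK)(I(IK)I(IK(IK(IS))))(K(IK(KK))(I(IK)I(IK(IK(IS)))))
  step 7: K(I(IK)I(IK(IK(IS))))(IK(I(IK)I(IK(IK(IS)))))(K(IK(KK))(I(IK)I(IK(IK(IS)))))
  step 8: I(IK)I(IK(IK(IS)))(K(IK(KK))(I(IK)I(IK(IK(IS)))))
  step 9: IKI(IK(IK(IS)))(K(IK(KK))(I(IK)I(IK(IK(IS)))))
  step 10: KI(IK(IK(IS)))(K(IK(KK))(I(IK)I(IK(IK(IS)))))
  step 11: I(K(IK(KK))(I(IK)I(IK(IK(IS)))))
  step 12: K(IK(KK))(I(IK)I(IK(IK(IS))))
  step 13: IK(KK)
  step 14: K(KK)

Answer: normal form = K(KK)  (in 14 steps)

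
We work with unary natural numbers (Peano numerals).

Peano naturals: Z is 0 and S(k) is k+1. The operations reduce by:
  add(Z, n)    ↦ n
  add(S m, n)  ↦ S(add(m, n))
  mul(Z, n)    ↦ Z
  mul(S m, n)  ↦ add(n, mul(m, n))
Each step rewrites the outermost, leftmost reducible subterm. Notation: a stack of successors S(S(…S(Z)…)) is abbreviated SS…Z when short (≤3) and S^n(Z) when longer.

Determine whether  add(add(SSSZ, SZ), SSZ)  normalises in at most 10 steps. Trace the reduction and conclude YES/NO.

Answer: YES — reaches normal form S^6(Z) in 9 ≤ 10 steps

Working:
  start: add(add(SSSZ, SZ), SSZ)
  step 1: add(S(add(SSZ, SZ)), SSZ)
  step 2: S(add(add(SSZ, SZ), SSZ))
  step 3: S(add(S(add(SZ, SZ)), SSZ))
  step 4: S(S(add(add(SZ, SZ), SSZ)))
  step 5: S(S(add(S(add(Z, SZ)), SSZ)))
  step 6: S(S(S(add(add(Z, SZ), SSZ))))
  step 7: S(S(S(add(SZ, SSZ))))
  step 8: S(S(S(S(add(Z, SSZ)))))
  step 9: S^6(Z)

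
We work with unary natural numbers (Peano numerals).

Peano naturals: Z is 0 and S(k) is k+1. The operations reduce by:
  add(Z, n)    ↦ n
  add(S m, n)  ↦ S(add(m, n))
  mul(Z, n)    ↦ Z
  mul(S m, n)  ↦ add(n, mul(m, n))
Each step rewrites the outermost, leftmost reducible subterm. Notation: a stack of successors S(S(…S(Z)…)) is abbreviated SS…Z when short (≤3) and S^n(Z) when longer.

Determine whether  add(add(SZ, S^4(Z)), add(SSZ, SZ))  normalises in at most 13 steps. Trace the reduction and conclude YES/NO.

Answer: YES — reaches normal form S^8(Z) in 11 ≤ 13 steps

Working:
  start: add(add(SZ, S^4(Z)), add(SSZ, SZ))
  step 1: add(S(add(Z, S^4(Z))), add(SSZ, SZ))
  step 2: S(add(add(Z, S^4(Z)), add(SSZ, SZ)))
  step 3: S(add(S^4(Z), add(SSZ, SZ)))
  step 4: S(S(add(SSSZ, add(SSZ, SZ))))
  step 5: S(S(S(add(SSZ, add(SSZ, SZ)))))
  step 6: S(S(S(S(add(SZ, add(SSZ, SZ))))))
  step 7: S(S(S(S(S(add(Z, add(SSZ, SZ)))))))
  step 8: S(S(S(S(S(add(SSZ, SZ))))))
  step 9: S(S(S(S(S(S(add(SZ, SZ)))))))
  step 10: S(S(S(S(S(S(S(add(Z, SZ))))))))
  step 11: S^8(Z)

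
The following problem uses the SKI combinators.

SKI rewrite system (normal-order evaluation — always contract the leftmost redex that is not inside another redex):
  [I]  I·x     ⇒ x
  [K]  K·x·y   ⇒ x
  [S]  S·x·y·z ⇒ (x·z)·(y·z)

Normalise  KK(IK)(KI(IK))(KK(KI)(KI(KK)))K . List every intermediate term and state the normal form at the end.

Answer: normal form = K  (in 4 steps)

Working:
  start: KK(IK)(KI(IK))(KK(KI)(KI(KK)))K
  step 1: K(KI(IK))(KK(KI)(KI(KK)))K
  step 2: KI(IK)K
  step 3: IK
  step 4: K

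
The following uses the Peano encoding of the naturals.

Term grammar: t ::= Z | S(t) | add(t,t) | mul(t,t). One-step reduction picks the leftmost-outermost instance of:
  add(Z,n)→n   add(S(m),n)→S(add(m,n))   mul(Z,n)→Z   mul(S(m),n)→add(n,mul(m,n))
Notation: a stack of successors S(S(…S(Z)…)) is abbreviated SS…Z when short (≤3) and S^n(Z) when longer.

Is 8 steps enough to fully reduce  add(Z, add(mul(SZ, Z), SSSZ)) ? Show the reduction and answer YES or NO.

Answer: YES — reaches normal form SSSZ in 5 ≤ 8 steps

Working:
  start: add(Z, add(mul(SZ, Z), SSSZ))
  →1  add(mul(SZ, Z), SSSZ)
  →2  add(add(Z, mul(Z, Z)), SSSZ)
  →3  add(mul(Z, Z), SSSZ)
  →4  add(Z, SSSZ)
  →5  SSSZ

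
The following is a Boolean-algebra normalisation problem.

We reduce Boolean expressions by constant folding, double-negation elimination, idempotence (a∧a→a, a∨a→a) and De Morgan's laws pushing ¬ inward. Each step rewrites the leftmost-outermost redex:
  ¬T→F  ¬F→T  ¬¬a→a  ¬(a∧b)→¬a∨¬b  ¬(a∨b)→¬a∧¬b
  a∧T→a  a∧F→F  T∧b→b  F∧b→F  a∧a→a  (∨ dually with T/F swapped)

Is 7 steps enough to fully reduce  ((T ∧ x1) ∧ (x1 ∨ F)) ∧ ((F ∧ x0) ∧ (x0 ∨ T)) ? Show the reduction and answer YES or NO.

Answer: YES — reaches normal form F in 6 ≤ 7 steps

Reduction:
  start: ((T ∧ x1) ∧ (x1 ∨ F)) ∧ ((F ∧ x0) ∧ (x0 ∨ T))
  [1] (x1 ∧ (x1 ∨ F)) ∧ ((F ∧ x0) ∧ (x0 ∨ T))
  [2] (x1 ∧ x1) ∧ ((F ∧ x0) ∧ (x0 ∨ T))
  [3] x1 ∧ ((F ∧ x0) ∧ (x0 ∨ T))
  [4] x1 ∧ (F ∧ (x0 ∨ T))
  [5] x1 ∧ F
  [6] F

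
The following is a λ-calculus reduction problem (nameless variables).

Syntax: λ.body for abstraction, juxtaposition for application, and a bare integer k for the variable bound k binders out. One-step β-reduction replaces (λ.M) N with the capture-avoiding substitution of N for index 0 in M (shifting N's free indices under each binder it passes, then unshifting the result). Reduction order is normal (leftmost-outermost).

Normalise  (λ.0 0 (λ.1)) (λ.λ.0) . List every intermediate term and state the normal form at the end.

Answer: normal form = λ.λ.λ.0  (in 3 steps)

Derivation:
  start: (λ.0 0 (λ.1)) (λ.λ.0)
  →1  (λ.λ.0) (λ.λ.0) (λ.λ.λ.0)
  →2  (λ.0) (λ.λ.λ.0)
  →3  λ.λ.λ.0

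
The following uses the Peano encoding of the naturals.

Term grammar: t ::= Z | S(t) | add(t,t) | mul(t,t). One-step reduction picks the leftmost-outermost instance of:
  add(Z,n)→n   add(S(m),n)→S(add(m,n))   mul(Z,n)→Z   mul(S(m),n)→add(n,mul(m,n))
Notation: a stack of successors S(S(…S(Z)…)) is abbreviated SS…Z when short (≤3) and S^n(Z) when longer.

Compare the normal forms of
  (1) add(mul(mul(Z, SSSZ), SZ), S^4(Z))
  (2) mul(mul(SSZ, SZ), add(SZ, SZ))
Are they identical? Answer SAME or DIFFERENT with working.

Term A:
  start: add(mul(mul(Z, SSSZ), SZ), S^4(Z))
  [1] add(mul(Z, SZ), S^4(Z))
  [2] add(Z, S^4(Z))
  [3] S^4(Z)

Term B:
  start: mul(mul(SSZ, SZ), add(SZ, SZ))
  [1] mul(add(SZ, mul(SZ, SZ)), add(SZ, SZ))
  [2] mul(S(add(Z, mul(SZ, SZ))), add(SZ, SZ))
  [3] add(add(SZ, SZ), mul(add(Z, mul(SZ, SZ)), add(SZ, SZ)))
  [4] add(S(add(Z, SZ)), mul(add(Z, mul(SZ, SZ)), add(SZ, SZ)))
  [5] S(add(add(Z, SZ), mul(add(Z, mul(SZ, SZ)), add(SZ, SZ))))
  [6] S(add(SZ, mul(add(Z, mul(SZ, SZ)), add(SZ, SZ))))
  [7] S(S(add(Z, mul(add(Z, mul(SZ, SZ)), add(SZ, SZ)))))
  [8] S(S(mul(add(Z, mul(SZ, SZ)), add(SZ, SZ))))
  [9] S(S(mul(mul(SZ, SZ), add(SZ, SZ))))
  [10] S(S(mul(add(SZ, mul(Z, SZ)), add(SZ, SZ))))
  [11] S(S(mul(S(add(Z, mul(Z, SZ))), add(SZ, SZ))))
  [12] S(S(add(add(SZ, SZ), mul(add(Z, mul(Z, SZ)), add(SZ, SZ)))))
  [13] S(S(add(S(add(Z, SZ)), mul(add(Z, mul(Z, SZ)), add(SZ, SZ)))))
  [14] S(S(S(add(add(Z, SZ), mul(add(Z, mul(Z, SZ)), add(SZ, SZ))))))
  [15] S(S(S(add(SZ, mul(add(Z, mul(Z, SZ)), add(SZ, SZ))))))
  [16] S(S(S(S(add(Z, mul(add(Z, mul(Z, SZ)), add(SZ, SZ)))))))
  [17] S(S(S(S(mul(add(Z, mul(Z, SZ)), add(SZ, SZ))))))
  [18] S(S(S(S(mul(mul(Z, SZ), add(SZ, SZ))))))
  [19] S(S(S(S(mul(Z, add(SZ, SZ))))))
  [20] S^4(Z)

Answer: SAME — A ⇓ S^4(Z), B ⇓ S^4(Z)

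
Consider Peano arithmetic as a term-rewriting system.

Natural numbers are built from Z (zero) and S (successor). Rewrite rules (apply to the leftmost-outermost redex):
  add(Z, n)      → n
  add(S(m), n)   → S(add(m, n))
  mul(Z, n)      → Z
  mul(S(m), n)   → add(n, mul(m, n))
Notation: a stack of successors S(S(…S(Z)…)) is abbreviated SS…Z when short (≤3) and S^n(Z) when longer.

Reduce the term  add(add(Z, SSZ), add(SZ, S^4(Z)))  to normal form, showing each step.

Answer: normal form = S^7(Z)  (in 6 steps)

Reduction:
  start: add(add(Z, SSZ), add(SZ, S^4(Z)))
  [1] add(SSZ, add(SZ, S^4(Z)))
  [2] S(add(SZ, add(SZ, S^4(Z))))
  [3] S(S(add(Z, add(SZ, S^4(Z)))))
  [4] S(S(add(SZ, S^4(Z))))
  [5] S(S(S(add(Z, S^4(Z)))))
  [6] S^7(Z)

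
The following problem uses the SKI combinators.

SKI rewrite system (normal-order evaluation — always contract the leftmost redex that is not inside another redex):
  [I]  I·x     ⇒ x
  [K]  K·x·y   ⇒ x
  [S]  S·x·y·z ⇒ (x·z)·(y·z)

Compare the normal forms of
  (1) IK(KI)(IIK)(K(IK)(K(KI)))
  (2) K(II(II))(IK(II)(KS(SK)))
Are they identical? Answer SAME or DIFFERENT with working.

Answer: SAME — A ⇓ I, B ⇓ I

Working:
Term A:
  start: IK(KI)(IIK)(K(IK)(K(KI)))
  [1] K(KI)(IIK)(K(IK)(K(KI)))
  [2] KI(K(IK)(K(KI)))
  [3] I

Term B:
  start: K(II(II))(IK(II)(KS(SK)))
  [1] II(II)
  [2] I(II)
  [3] II
  [4] I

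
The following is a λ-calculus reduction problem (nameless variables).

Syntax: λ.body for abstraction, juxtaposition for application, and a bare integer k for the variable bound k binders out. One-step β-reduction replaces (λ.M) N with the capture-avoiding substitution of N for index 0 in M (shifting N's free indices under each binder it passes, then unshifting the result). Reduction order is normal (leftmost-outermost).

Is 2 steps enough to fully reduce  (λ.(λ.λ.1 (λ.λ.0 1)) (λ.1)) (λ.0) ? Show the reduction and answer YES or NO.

Answer: NO — after 2 steps the term is λ.(λ.λ.0) (λ.λ.0 1), not yet normal

Working:
  start: (λ.(λ.λ.1 (λ.λ.0 1)) (λ.1)) (λ.0)
  →1  (λ.λ.1 (λ.λ.0 1)) (λ.λ.0)
  →2  λ.(λ.λ.0) (λ.λ.0 1)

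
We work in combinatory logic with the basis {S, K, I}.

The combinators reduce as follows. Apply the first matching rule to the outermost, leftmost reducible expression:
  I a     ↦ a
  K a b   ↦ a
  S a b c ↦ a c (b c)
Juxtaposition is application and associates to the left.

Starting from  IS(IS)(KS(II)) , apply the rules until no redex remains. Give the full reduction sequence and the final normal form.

  start: IS(IS)(KS(II))
  step 1: S(IS)(KS(II))
  step 2: SS(KS(II))
  step 3: SSS

Answer: normal form = SSS  (in 3 steps)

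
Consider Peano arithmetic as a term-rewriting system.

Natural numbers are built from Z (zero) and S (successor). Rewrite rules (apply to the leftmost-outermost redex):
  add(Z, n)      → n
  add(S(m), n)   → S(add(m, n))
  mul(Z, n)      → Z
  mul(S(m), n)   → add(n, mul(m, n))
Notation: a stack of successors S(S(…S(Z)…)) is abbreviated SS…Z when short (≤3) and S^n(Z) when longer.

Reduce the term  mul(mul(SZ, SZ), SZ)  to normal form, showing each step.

  start: mul(mul(SZ, SZ), SZ)
  [1] mul(add(SZ, mul(Z, SZ)), SZ)
  [2] mul(S(add(Z, mul(Z, SZ))), SZ)
  [3] add(SZ, mul(add(Z, mul(Z, SZ)), SZ))
  [4] S(add(Z, mul(add(Z, mul(Z, SZ)), SZ)))
  [5] S(mul(add(Z, mul(Z, SZ)), SZ))
  [6] S(mul(mul(Z, SZ), SZ))
  [7] S(mul(Z, SZ))
  [8] SZ

Answer: normal form = SZ  (in 8 steps)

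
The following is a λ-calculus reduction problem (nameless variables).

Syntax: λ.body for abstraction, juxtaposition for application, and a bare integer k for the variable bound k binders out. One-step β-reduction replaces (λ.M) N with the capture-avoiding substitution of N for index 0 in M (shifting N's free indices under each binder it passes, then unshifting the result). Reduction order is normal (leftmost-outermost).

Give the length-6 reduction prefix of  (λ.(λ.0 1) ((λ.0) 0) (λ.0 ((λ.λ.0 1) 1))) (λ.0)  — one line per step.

Answer: after 6 steps: λ.0 (λ.0 (λ.0))

Derivation:
  start: (λ.(λ.0 1) ((λ.0) 0) (λ.0 ((λ.λ.0 1) 1))) (λ.0)
  step 1: (λ.0 (λ.0)) ((λ.0) (λ.0)) (λ.0 ((λ.λ.0 1) (λ.0)))
  step 2: (λ.0) (λ.0) (λ.0) (λ.0 ((λ.λ.0 1) (λ.0)))
  step 3: (λ.0) (λ.0) (λ.0 ((λ.λ.0 1) (λ.0)))
  step 4: (λ.0) (λ.0 ((λ.λ.0 1) (λ.0)))
  step 5: λ.0 ((λ.λ.0 1) (λ.0))
  step 6: λ.0 (λ.0 (λ.0))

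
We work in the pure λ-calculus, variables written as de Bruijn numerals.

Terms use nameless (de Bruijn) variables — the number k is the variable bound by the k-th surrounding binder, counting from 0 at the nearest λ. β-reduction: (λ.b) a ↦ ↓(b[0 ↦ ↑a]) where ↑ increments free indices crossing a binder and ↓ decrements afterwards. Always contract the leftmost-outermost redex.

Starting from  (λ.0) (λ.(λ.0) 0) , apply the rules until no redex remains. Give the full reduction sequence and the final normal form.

Answer: normal form = λ.0  (in 2 steps)

Derivation:
  start: (λ.0) (λ.(λ.0) 0)
  [1] λ.(λ.0) 0
  [2] λ.0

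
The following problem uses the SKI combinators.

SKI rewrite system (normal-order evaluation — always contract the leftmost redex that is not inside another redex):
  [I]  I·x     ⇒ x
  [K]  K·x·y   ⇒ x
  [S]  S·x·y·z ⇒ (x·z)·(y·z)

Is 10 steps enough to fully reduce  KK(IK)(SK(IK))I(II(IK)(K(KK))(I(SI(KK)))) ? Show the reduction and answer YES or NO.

  start: KK(IK)(SK(IK))I(II(IK)(K(KK))(I(SI(KK))))
  [1] K(SK(IK))I(II(IK)(K(KK))(I(SI(KK))))
  [2] SK(IK)(II(IK)(K(KK))(I(SI(KK))))
  [3] K(II(IK)(K(KK))(I(SI(KK))))(IK(II(IK)(K(KK))(I(SI(KK)))))
  [4] II(IK)(K(KK))(I(SI(KK)))
  [5] I(IK)(K(KK))(I(SI(KK)))
  [6] IK(K(KK))(I(SI(KK)))
  [7] K(K(KK))(I(SI(KK)))
  [8] K(KK)

Answer: YES — reaches normal form K(KK) in 8 ≤ 10 steps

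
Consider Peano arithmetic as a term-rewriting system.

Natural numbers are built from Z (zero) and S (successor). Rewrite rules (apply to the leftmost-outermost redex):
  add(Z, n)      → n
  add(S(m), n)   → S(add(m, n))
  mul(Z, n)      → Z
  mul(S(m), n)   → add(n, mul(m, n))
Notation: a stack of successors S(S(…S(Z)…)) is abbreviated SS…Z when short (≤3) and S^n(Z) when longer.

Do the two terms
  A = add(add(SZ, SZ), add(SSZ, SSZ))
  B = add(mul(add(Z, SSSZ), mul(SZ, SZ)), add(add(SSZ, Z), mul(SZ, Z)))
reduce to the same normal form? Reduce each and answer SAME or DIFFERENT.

Term A:
  start: add(add(SZ, SZ), add(SSZ, SSZ))
  →1  add(S(add(Z, SZ)), add(SSZ, SSZ))
  →2  S(add(add(Z, SZ), add(SSZ, SSZ)))
  →3  S(add(SZ, add(SSZ, SSZ)))
  →4  S(S(add(Z, add(SSZ, SSZ))))
  →5  S(S(add(SSZ, SSZ)))
  →6  S(S(S(add(SZ, SSZ))))
  →7  S(S(S(S(add(Z, SSZ)))))
  →8  S^6(Z)

Term B:
  start: add(mul(add(Z, SSSZ), mul(SZ, SZ)), add(add(SSZ, Z), mul(SZ, Z)))
  →1  add(mul(SSSZ, mul(SZ, SZ)), add(add(SSZ, Z), mul(SZ, Z)))
  →2  add(add(mul(SZ, SZ), mul(SSZ, mul(SZ, SZ))), add(add(SSZ, Z), mul(SZ, Z)))
  →3  add(add(add(SZ, mul(Z, SZ)), mul(SSZ, mul(SZ, SZ))), add(add(SSZ, Z), mul(SZ, Z)))
  →4  add(add(S(add(Z, mul(Z, SZ))), mul(SSZ, mul(SZ, SZ))), add(add(SSZ, Z), mul(SZ, Z)))
  →5  add(S(add(add(Z, mul(Z, SZ)), mul(SSZ, mul(SZ, SZ)))), add(add(SSZ, Z), mul(SZ, Z)))
  →6  S(add(add(add(Z, mul(Z, SZ)), mul(SSZ, mul(SZ, SZ))), add(add(SSZ, Z), mul(SZ, Z))))
  →7  S(add(add(mul(Z, SZ), mul(SSZ, mul(SZ, SZ))), add(add(SSZ, Z), mul(SZ, Z))))
  →8  S(add(add(Z, mul(SSZ, mul(SZ, SZ))), add(add(SSZ, Z), mul(SZ, Z))))
  →9  S(add(mul(SSZ, mul(SZ, SZ)), add(add(SSZ, Z), mul(SZ, Z))))
  →10  S(add(add(mul(SZ, SZ), mul(SZ, mul(SZ, SZ))), add(add(SSZ, Z), mul(SZ, Z))))
  →11  S(add(add(add(SZ, mul(Z, SZ)), mul(SZ, mul(SZ, SZ))), add(add(SSZ, Z), mul(SZ, Z))))
  →12  S(add(add(S(add(Z, mul(Z, SZ))), mul(SZ, mul(SZ, SZ))), add(add(SSZ, Z), mul(SZ, Z))))
  →13  S(add(S(add(add(Z, mul(Z, SZ)), mul(SZ, mul(SZ, SZ)))), add(add(SSZ, Z), mul(SZ, Z))))
  →14  S(S(add(add(add(Z, mul(Z, SZ)), mul(SZ, mul(SZ, SZ))), add(add(SSZ, Z), mul(SZ, Z)))))
  →15  S(S(add(add(mul(Z, SZ), mul(SZ, mul(SZ, SZ))), add(add(SSZ, Z), mul(SZ, Z)))))
  →16  S(S(add(add(Z, mul(SZ, mul(SZ, SZ))), add(add(SSZ, Z), mul(SZ, Z)))))
  →17  S(S(add(mul(SZ, mul(SZ, SZ)), add(add(SSZ, Z), mul(SZ, Z)))))
  →18  S(S(add(add(mul(SZ, SZ), mul(Z, mul(SZ, SZ))), add(add(SSZ, Z), mul(SZ, Z)))))
  →19  S(S(add(add(add(SZ, mul(Z, SZ)), mul(Z, mul(SZ, SZ))), add(add(SSZ, Z), mul(SZ, Z)))))
  →20  S(S(add(add(S(add(Z, mul(Z, SZ))), mul(Z, mul(SZ, SZ))), add(add(SSZ, Z), mul(SZ, Z)))))
  →21  S(S(add(S(add(add(Z, mul(Z, SZ)), mul(Z, mul(SZ, SZ)))), add(add(SSZ, Z), mul(SZ, Z)))))
  →22  S(S(S(add(add(add(Z, mul(Z, SZ)), mul(Z, mul(SZ, SZ))), add(add(SSZ, Z), mul(SZ, Z))))))
  →23  S(S(S(add(add(mul(Z, SZ), mul(Z, mul(SZ, SZ))), add(add(SSZ, Z), mul(SZ, Z))))))
  →24  S(S(S(add(add(Z, mul(Z, mul(SZ, SZ))), add(add(SSZ, Z), mul(SZ, Z))))))
  →25  S(S(S(add(mul(Z, mul(SZ, SZ)), add(add(SSZ, Z), mul(SZ, Z))))))
  →26  S(S(S(add(Z, add(add(SSZ, Z), mul(SZ, Z))))))
  →27  S(S(S(add(add(SSZ, Z), mul(SZ, Z)))))
  →28  S(S(S(add(S(add(SZ, Z)), mul(SZ, Z)))))
  →29  S(S(S(S(add(add(SZ, Z), mul(SZ, Z))))))
  →30  S(S(S(S(add(S(add(Z, Z)), mul(SZ, Z))))))
  →31  S(S(S(S(S(add(add(Z, Z), mul(SZ, Z)))))))
  →32  S(S(S(S(S(add(Z, mul(SZ, Z)))))))
  →33  S(S(S(S(S(mul(SZ, Z))))))
  →34  S(S(S(S(S(add(Z, mul(Z, Z)))))))
  →35  S(S(S(S(S(mul(Z, Z))))))
  →36  S^5(Z)

Answer: DIFFERENT — A ⇓ S^6(Z), B ⇓ S^5(Z)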